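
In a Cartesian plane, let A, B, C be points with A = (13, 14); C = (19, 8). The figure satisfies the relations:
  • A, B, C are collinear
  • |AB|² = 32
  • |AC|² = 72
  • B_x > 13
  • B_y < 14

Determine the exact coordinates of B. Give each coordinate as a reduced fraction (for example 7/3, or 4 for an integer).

1. B_x = 17  [[A, B, C are collinear ⇒ -6x-6y+162=0] ∩ [|B−(13, 14)|²=32]]
2. B_y = 10  [[A, B, C are collinear ⇒ -6x-6y+162=0] ∩ [|B−(13, 14)|²=32]]
   so B = (17, 10)

B = (17, 10)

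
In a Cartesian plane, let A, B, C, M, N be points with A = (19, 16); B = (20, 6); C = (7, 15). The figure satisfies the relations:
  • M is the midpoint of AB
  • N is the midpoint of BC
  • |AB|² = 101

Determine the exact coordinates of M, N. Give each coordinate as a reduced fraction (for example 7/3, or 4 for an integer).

M = (39/2, 11)
N = (27/2, 21/2)

1. M_x = 39/2  [2·M = A+B = (19, 16)+(20, 6)]
2. M_y = 11  [2·M = A+B = (19, 16)+(20, 6)]
   so M = (39/2, 11)
3. N_x = 27/2  [2·N = B+C = (20, 6)+(7, 15)]
4. N_y = 21/2  [2·N = B+C = (20, 6)+(7, 15)]
   so N = (27/2, 21/2)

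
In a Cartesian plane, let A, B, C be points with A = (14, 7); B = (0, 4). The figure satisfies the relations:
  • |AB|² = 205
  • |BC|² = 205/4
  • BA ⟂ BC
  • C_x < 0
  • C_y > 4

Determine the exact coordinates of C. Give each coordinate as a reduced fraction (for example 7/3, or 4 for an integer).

1. C_x = -3/2  [[BA ⟂ BC ⇒ 14x+3y-12=0] ∩ [|C−(0, 4)|²=205/4]]
2. C_y = 11  [[BA ⟂ BC ⇒ 14x+3y-12=0] ∩ [|C−(0, 4)|²=205/4]]
   so C = (-3/2, 11)

C = (-3/2, 11)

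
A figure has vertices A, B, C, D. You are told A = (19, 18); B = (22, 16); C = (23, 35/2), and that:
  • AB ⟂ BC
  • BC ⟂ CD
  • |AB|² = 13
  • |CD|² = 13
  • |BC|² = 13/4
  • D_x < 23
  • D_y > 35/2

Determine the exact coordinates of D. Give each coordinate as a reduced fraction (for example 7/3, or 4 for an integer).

D = (20, 39/2)

1. D_x = 20  [[BC ⟂ CD ⇒ 1x+3/2y-197/4=0] ∩ [|D−(23, 35/2)|²=13]]
2. D_y = 39/2  [[BC ⟂ CD ⇒ 1x+3/2y-197/4=0] ∩ [|D−(23, 35/2)|²=13]]
   so D = (20, 39/2)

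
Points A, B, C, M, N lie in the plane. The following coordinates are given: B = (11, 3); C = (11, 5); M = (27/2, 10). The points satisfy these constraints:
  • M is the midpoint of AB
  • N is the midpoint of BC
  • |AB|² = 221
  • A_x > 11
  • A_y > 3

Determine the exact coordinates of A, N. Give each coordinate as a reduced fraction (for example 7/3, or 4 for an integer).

A = (16, 17)
N = (11, 4)

1. A_x = 16  [A = 2·M−B = 2·(27/2, 10)−(11, 3)]
2. A_y = 17  [A = 2·M−B = 2·(27/2, 10)−(11, 3)]
   so A = (16, 17)
3. N_x = 11  [2·N = B+C = (11, 3)+(11, 5)]
4. N_y = 4  [2·N = B+C = (11, 3)+(11, 5)]
   so N = (11, 4)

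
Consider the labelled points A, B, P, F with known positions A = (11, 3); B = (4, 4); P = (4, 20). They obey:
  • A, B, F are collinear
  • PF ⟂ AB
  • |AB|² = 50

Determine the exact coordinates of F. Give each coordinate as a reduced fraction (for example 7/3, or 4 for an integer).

F = (44/25, 108/25)

1. F_x = 44/25  [[A, B, F are collinear ⇒ -1x-7y+32=0] ∩ [PF ⟂ AB ⇒ -7x+1y+8=0]]
2. F_y = 108/25  [[A, B, F are collinear ⇒ -1x-7y+32=0] ∩ [PF ⟂ AB ⇒ -7x+1y+8=0]]
   so F = (44/25, 108/25)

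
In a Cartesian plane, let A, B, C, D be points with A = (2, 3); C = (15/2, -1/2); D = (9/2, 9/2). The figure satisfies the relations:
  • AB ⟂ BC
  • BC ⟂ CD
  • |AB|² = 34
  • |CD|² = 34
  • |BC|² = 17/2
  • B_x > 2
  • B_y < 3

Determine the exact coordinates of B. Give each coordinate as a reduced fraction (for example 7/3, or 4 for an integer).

B = (5, -2)

1. B_x = 5  [[BC ⟂ CD ⇒ 3x-5y-25=0] ∩ [|B−(2, 3)|²=34]]
2. B_y = -2  [[BC ⟂ CD ⇒ 3x-5y-25=0] ∩ [|B−(2, 3)|²=34]]
   so B = (5, -2)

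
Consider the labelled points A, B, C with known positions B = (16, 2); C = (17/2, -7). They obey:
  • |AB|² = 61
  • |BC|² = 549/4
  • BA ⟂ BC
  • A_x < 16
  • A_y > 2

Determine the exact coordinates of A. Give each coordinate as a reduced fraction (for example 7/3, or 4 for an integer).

A = (10, 7)

1. A_x = 10  [[BA ⟂ BC ⇒ -15/2x-9y+138=0] ∩ [|A−(16, 2)|²=61]]
2. A_y = 7  [[BA ⟂ BC ⇒ -15/2x-9y+138=0] ∩ [|A−(16, 2)|²=61]]
   so A = (10, 7)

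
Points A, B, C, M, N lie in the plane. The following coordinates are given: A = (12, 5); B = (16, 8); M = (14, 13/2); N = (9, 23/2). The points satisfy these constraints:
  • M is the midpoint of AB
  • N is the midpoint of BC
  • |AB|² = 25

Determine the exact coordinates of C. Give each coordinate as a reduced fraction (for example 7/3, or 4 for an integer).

1. C_x = 2  [C = 2·N−B = 2·(9, 23/2)−(16, 8)]
2. C_y = 15  [C = 2·N−B = 2·(9, 23/2)−(16, 8)]
   so C = (2, 15)

C = (2, 15)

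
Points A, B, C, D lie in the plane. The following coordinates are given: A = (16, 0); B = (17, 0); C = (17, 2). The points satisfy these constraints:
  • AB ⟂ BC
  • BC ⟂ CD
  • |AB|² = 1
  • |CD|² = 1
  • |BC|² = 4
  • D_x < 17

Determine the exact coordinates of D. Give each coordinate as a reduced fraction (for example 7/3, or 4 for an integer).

D = (16, 2)

1. D_x = 16  [[BC ⟂ CD ⇒ 2y-4=0] ∩ [|D−(17, 2)|²=1]]
2. D_y = 2  [[BC ⟂ CD ⇒ 2y-4=0] ∩ [|D−(17, 2)|²=1]]
   so D = (16, 2)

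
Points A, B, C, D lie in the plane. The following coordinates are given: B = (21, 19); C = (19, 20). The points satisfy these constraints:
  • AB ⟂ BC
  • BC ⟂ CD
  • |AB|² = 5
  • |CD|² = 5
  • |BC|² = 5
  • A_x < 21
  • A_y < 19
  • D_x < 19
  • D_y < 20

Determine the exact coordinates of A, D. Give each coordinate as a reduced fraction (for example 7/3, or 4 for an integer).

A = (20, 17)
D = (18, 18)

1. A_x = 20  [[AB ⟂ BC ⇒ 2x-1y-23=0] ∩ [|A−(21, 19)|²=5]]
2. A_y = 17  [[AB ⟂ BC ⇒ 2x-1y-23=0] ∩ [|A−(21, 19)|²=5]]
   so A = (20, 17)
3. D_x = 18  [[BC ⟂ CD ⇒ -2x+1y+18=0] ∩ [|D−(19, 20)|²=5]]
4. D_y = 18  [[BC ⟂ CD ⇒ -2x+1y+18=0] ∩ [|D−(19, 20)|²=5]]
   so D = (18, 18)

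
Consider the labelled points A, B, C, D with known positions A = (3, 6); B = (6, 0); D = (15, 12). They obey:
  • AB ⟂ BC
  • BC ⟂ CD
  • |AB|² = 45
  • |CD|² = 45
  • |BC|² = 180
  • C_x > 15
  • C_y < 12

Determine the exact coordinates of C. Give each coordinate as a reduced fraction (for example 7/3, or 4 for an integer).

1. C_x = 18  [[AB ⟂ BC ⇒ 3x-6y-18=0] ∩ [|C−(15, 12)|²=45]]
2. C_y = 6  [[AB ⟂ BC ⇒ 3x-6y-18=0] ∩ [|C−(15, 12)|²=45]]
   so C = (18, 6)

C = (18, 6)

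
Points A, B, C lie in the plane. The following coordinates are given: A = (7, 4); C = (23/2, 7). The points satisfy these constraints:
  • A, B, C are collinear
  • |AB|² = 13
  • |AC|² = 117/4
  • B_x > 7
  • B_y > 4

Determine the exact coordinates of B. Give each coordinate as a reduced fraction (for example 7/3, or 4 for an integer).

B = (10, 6)

1. B_x = 10  [[A, B, C are collinear ⇒ 3x-9/2y-3=0] ∩ [|B−(7, 4)|²=13]]
2. B_y = 6  [[A, B, C are collinear ⇒ 3x-9/2y-3=0] ∩ [|B−(7, 4)|²=13]]
   so B = (10, 6)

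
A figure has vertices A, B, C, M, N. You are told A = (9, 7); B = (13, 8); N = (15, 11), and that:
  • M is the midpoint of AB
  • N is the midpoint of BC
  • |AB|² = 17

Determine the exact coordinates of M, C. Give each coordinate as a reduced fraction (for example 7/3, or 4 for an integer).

M = (11, 15/2)
C = (17, 14)

1. M_x = 11  [2·M = A+B = (9, 7)+(13, 8)]
2. M_y = 15/2  [2·M = A+B = (9, 7)+(13, 8)]
   so M = (11, 15/2)
3. C_x = 17  [C = 2·N−B = 2·(15, 11)−(13, 8)]
4. C_y = 14  [C = 2·N−B = 2·(15, 11)−(13, 8)]
   so C = (17, 14)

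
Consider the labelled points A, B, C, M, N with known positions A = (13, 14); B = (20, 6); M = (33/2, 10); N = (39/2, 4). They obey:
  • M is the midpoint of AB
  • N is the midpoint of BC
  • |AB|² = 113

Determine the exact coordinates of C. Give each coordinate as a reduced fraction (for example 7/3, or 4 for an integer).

1. C_x = 19  [C = 2·N−B = 2·(39/2, 4)−(20, 6)]
2. C_y = 2  [C = 2·N−B = 2·(39/2, 4)−(20, 6)]
   so C = (19, 2)

C = (19, 2)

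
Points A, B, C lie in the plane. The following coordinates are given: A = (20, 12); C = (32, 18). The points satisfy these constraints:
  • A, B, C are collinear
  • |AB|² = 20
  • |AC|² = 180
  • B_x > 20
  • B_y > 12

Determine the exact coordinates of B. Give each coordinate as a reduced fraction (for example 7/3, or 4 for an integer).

B = (24, 14)

1. B_x = 24  [[A, B, C are collinear ⇒ 6x-12y+24=0] ∩ [|B−(20, 12)|²=20]]
2. B_y = 14  [[A, B, C are collinear ⇒ 6x-12y+24=0] ∩ [|B−(20, 12)|²=20]]
   so B = (24, 14)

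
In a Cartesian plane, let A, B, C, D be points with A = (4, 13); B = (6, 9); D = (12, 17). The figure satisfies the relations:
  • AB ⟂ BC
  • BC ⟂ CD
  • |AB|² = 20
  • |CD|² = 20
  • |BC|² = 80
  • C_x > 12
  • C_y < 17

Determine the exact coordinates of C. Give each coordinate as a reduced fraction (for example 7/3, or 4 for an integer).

1. C_x = 14  [[AB ⟂ BC ⇒ 2x-4y+24=0] ∩ [|C−(12, 17)|²=20]]
2. C_y = 13  [[AB ⟂ BC ⇒ 2x-4y+24=0] ∩ [|C−(12, 17)|²=20]]
   so C = (14, 13)

C = (14, 13)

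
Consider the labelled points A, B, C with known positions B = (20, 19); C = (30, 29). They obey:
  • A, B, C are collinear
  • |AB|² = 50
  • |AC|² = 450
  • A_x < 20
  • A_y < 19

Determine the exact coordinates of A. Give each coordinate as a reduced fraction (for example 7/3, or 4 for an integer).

A = (15, 14)

1. A_x = 15  [[A, B, C are collinear ⇒ -10x+10y+10=0] ∩ [|A−(20, 19)|²=50]]
2. A_y = 14  [[A, B, C are collinear ⇒ -10x+10y+10=0] ∩ [|A−(20, 19)|²=50]]
   so A = (15, 14)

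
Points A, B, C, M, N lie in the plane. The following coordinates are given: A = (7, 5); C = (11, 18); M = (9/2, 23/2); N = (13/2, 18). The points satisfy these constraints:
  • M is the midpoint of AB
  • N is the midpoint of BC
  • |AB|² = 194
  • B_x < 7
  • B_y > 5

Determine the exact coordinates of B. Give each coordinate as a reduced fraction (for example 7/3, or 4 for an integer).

1. B_x = 2  [B = 2·M−A = 2·(9/2, 23/2)−(7, 5)]
2. B_y = 18  [B = 2·M−A = 2·(9/2, 23/2)−(7, 5)]
   so B = (2, 18)

B = (2, 18)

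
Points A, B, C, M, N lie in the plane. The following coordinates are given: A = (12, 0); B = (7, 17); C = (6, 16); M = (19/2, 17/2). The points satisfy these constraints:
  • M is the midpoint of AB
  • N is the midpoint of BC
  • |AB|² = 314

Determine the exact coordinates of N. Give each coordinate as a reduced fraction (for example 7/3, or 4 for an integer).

N = (13/2, 33/2)

1. N_x = 13/2  [2·N = B+C = (7, 17)+(6, 16)]
2. N_y = 33/2  [2·N = B+C = (7, 17)+(6, 16)]
   so N = (13/2, 33/2)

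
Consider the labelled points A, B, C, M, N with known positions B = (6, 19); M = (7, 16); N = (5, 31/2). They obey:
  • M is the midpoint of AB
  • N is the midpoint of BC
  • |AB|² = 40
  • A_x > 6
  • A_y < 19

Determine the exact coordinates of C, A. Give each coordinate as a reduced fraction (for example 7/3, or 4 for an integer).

1. A_x = 8  [A = 2·M−B = 2·(7, 16)−(6, 19)]
2. A_y = 13  [A = 2·M−B = 2·(7, 16)−(6, 19)]
   so A = (8, 13)
3. C_x = 4  [C = 2·N−B = 2·(5, 31/2)−(6, 19)]
4. C_y = 12  [C = 2·N−B = 2·(5, 31/2)−(6, 19)]
   so C = (4, 12)

C = (4, 12)
A = (8, 13)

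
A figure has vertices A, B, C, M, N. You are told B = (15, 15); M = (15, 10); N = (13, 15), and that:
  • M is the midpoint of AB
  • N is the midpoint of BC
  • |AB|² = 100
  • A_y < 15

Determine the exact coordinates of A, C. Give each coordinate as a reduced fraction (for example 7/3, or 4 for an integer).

1. A_x = 15  [A = 2·M−B = 2·(15, 10)−(15, 15)]
2. A_y = 5  [A = 2·M−B = 2·(15, 10)−(15, 15)]
   so A = (15, 5)
3. C_x = 11  [C = 2·N−B = 2·(13, 15)−(15, 15)]
4. C_y = 15  [C = 2·N−B = 2·(13, 15)−(15, 15)]
   so C = (11, 15)

A = (15, 5)
C = (11, 15)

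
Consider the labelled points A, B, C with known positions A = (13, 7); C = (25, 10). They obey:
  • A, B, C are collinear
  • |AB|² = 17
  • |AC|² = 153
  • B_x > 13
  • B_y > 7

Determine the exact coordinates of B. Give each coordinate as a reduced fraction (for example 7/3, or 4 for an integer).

B = (17, 8)

1. B_x = 17  [[A, B, C are collinear ⇒ 3x-12y+45=0] ∩ [|B−(13, 7)|²=17]]
2. B_y = 8  [[A, B, C are collinear ⇒ 3x-12y+45=0] ∩ [|B−(13, 7)|²=17]]
   so B = (17, 8)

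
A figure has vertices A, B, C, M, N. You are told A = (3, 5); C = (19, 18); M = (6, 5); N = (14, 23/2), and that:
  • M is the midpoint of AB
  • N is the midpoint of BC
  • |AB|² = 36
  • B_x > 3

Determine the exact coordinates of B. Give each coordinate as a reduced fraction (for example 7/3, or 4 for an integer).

1. B_x = 9  [B = 2·M−A = 2·(6, 5)−(3, 5)]
2. B_y = 5  [B = 2·M−A = 2·(6, 5)−(3, 5)]
   so B = (9, 5)

B = (9, 5)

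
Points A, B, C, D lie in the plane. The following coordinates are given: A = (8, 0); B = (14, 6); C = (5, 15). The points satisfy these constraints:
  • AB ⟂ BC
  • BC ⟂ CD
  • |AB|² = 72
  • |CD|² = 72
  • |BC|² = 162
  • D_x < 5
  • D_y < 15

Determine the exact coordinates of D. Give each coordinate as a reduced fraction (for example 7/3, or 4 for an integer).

1. D_x = -1  [[BC ⟂ CD ⇒ -9x+9y-90=0] ∩ [|D−(5, 15)|²=72]]
2. D_y = 9  [[BC ⟂ CD ⇒ -9x+9y-90=0] ∩ [|D−(5, 15)|²=72]]
   so D = (-1, 9)

D = (-1, 9)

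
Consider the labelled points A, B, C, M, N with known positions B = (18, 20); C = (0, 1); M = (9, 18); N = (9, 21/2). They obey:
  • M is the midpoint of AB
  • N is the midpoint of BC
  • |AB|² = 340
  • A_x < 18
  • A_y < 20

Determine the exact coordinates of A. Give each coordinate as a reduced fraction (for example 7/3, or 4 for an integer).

A = (0, 16)

1. A_x = 0  [A = 2·M−B = 2·(9, 18)−(18, 20)]
2. A_y = 16  [A = 2·M−B = 2·(9, 18)−(18, 20)]
   so A = (0, 16)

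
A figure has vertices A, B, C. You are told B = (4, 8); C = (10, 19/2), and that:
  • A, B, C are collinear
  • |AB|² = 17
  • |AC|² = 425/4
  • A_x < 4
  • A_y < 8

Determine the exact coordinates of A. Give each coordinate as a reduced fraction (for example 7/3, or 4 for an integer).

A = (0, 7)

1. A_x = 0  [[A, B, C are collinear ⇒ -3/2x+6y-42=0] ∩ [|A−(4, 8)|²=17]]
2. A_y = 7  [[A, B, C are collinear ⇒ -3/2x+6y-42=0] ∩ [|A−(4, 8)|²=17]]
   so A = (0, 7)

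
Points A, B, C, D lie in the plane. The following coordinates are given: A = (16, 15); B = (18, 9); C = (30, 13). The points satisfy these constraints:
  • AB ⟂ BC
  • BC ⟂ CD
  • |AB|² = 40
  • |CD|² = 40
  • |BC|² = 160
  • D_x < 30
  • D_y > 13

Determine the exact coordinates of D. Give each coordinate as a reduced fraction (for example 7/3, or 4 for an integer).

D = (28, 19)

1. D_x = 28  [[BC ⟂ CD ⇒ 12x+4y-412=0] ∩ [|D−(30, 13)|²=40]]
2. D_y = 19  [[BC ⟂ CD ⇒ 12x+4y-412=0] ∩ [|D−(30, 13)|²=40]]
   so D = (28, 19)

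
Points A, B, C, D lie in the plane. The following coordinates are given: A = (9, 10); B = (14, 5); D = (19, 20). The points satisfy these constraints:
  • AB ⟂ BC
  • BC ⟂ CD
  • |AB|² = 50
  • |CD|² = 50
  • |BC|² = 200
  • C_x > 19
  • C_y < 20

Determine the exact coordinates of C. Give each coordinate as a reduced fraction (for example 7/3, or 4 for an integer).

1. C_x = 24  [[AB ⟂ BC ⇒ 5x-5y-45=0] ∩ [|C−(19, 20)|²=50]]
2. C_y = 15  [[AB ⟂ BC ⇒ 5x-5y-45=0] ∩ [|C−(19, 20)|²=50]]
   so C = (24, 15)

C = (24, 15)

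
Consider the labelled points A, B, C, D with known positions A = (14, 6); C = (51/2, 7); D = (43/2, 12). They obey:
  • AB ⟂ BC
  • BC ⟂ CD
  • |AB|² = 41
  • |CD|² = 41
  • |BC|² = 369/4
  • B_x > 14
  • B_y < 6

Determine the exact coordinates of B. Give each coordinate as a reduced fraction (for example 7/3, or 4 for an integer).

1. B_x = 18  [[BC ⟂ CD ⇒ 4x-5y-67=0] ∩ [|B−(14, 6)|²=41]]
2. B_y = 1  [[BC ⟂ CD ⇒ 4x-5y-67=0] ∩ [|B−(14, 6)|²=41]]
   so B = (18, 1)

B = (18, 1)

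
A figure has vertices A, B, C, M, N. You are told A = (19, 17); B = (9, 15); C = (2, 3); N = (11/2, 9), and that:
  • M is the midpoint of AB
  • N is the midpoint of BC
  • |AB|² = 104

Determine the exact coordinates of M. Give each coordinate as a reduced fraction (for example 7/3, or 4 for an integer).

1. M_x = 14  [2·M = A+B = (19, 17)+(9, 15)]
2. M_y = 16  [2·M = A+B = (19, 17)+(9, 15)]
   so M = (14, 16)

M = (14, 16)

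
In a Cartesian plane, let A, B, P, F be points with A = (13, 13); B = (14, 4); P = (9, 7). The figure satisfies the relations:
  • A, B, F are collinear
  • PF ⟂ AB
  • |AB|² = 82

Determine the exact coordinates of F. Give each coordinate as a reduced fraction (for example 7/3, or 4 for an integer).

1. F_x = 558/41  [[A, B, F are collinear ⇒ 9x+1y-130=0] ∩ [PF ⟂ AB ⇒ 1x-9y+54=0]]
2. F_y = 308/41  [[A, B, F are collinear ⇒ 9x+1y-130=0] ∩ [PF ⟂ AB ⇒ 1x-9y+54=0]]
   so F = (558/41, 308/41)

F = (558/41, 308/41)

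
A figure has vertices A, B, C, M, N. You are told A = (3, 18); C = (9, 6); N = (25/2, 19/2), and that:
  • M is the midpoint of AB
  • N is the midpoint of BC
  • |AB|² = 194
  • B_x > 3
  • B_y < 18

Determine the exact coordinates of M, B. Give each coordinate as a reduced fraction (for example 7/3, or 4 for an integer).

M = (19/2, 31/2)
B = (16, 13)

1. B_x = 16  [B = 2·N−C = 2·(25/2, 19/2)−(9, 6)]
2. B_y = 13  [B = 2·N−C = 2·(25/2, 19/2)−(9, 6)]
   so B = (16, 13)
3. M_x = 19/2  [2·M = A+B = (3, 18)+(16, 13)]
4. M_y = 31/2  [2·M = A+B = (3, 18)+(16, 13)]
   so M = (19/2, 31/2)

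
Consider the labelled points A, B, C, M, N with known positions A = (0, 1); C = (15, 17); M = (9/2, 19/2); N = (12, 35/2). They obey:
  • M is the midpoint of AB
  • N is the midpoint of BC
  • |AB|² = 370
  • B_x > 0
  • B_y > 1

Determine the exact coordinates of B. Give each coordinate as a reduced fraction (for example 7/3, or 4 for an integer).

1. B_x = 9  [B = 2·M−A = 2·(9/2, 19/2)−(0, 1)]
2. B_y = 18  [B = 2·M−A = 2·(9/2, 19/2)−(0, 1)]
   so B = (9, 18)

B = (9, 18)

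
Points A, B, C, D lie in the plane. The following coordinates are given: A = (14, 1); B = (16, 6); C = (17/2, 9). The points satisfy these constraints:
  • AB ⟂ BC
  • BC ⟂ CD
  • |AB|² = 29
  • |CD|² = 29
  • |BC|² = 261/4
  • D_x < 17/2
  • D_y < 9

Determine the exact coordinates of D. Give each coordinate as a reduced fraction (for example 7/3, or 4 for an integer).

D = (13/2, 4)

1. D_x = 13/2  [[BC ⟂ CD ⇒ -15/2x+3y+147/4=0] ∩ [|D−(17/2, 9)|²=29]]
2. D_y = 4  [[BC ⟂ CD ⇒ -15/2x+3y+147/4=0] ∩ [|D−(17/2, 9)|²=29]]
   so D = (13/2, 4)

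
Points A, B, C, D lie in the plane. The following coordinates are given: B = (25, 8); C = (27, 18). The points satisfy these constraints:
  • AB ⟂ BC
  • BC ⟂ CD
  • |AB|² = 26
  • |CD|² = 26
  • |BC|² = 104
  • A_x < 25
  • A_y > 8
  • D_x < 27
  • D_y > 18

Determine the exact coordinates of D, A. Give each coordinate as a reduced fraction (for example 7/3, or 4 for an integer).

1. D_x = 22  [[BC ⟂ CD ⇒ 2x+10y-234=0] ∩ [|D−(27, 18)|²=26]]
2. D_y = 19  [[BC ⟂ CD ⇒ 2x+10y-234=0] ∩ [|D−(27, 18)|²=26]]
   so D = (22, 19)
3. A_x = 20  [[AB ⟂ BC ⇒ -2x-10y+130=0] ∩ [|A−(25, 8)|²=26]]
4. A_y = 9  [[AB ⟂ BC ⇒ -2x-10y+130=0] ∩ [|A−(25, 8)|²=26]]
   so A = (20, 9)

D = (22, 19)
A = (20, 9)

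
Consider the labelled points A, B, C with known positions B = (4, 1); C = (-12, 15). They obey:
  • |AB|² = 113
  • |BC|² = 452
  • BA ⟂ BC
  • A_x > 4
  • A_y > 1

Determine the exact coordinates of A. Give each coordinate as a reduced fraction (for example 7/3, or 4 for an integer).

1. A_x = 11  [[BA ⟂ BC ⇒ -16x+14y+50=0] ∩ [|A−(4, 1)|²=113]]
2. A_y = 9  [[BA ⟂ BC ⇒ -16x+14y+50=0] ∩ [|A−(4, 1)|²=113]]
   so A = (11, 9)

A = (11, 9)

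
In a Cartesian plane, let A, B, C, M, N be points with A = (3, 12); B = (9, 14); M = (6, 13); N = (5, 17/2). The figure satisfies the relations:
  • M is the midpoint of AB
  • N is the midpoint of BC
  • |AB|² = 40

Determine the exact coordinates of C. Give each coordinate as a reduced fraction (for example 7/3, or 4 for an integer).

1. C_x = 1  [C = 2·N−B = 2·(5, 17/2)−(9, 14)]
2. C_y = 3  [C = 2·N−B = 2·(5, 17/2)−(9, 14)]
   so C = (1, 3)

C = (1, 3)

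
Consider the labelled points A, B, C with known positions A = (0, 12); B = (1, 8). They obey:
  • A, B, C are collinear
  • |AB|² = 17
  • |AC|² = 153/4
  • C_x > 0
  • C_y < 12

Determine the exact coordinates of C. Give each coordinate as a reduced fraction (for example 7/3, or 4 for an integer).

C = (3/2, 6)

1. C_x = 3/2  [[A, B, C are collinear ⇒ 4x+1y-12=0] ∩ [|C−(0, 12)|²=153/4]]
2. C_y = 6  [[A, B, C are collinear ⇒ 4x+1y-12=0] ∩ [|C−(0, 12)|²=153/4]]
   so C = (3/2, 6)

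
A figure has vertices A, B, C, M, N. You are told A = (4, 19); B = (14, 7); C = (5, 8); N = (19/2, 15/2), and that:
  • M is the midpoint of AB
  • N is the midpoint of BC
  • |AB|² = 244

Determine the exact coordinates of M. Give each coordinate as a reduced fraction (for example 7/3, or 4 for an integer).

1. M_x = 9  [2·M = A+B = (4, 19)+(14, 7)]
2. M_y = 13  [2·M = A+B = (4, 19)+(14, 7)]
   so M = (9, 13)

M = (9, 13)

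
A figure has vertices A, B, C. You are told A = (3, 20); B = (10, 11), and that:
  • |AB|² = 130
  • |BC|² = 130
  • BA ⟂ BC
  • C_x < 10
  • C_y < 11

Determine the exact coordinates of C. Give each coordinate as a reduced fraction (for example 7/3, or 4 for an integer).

1. C_x = 1  [[BA ⟂ BC ⇒ -7x+9y-29=0] ∩ [|C−(10, 11)|²=130]]
2. C_y = 4  [[BA ⟂ BC ⇒ -7x+9y-29=0] ∩ [|C−(10, 11)|²=130]]
   so C = (1, 4)

C = (1, 4)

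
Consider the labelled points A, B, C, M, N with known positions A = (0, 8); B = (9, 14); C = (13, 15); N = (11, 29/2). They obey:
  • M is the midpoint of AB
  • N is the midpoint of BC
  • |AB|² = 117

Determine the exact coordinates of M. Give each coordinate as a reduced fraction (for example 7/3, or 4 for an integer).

1. M_x = 9/2  [2·M = A+B = (0, 8)+(9, 14)]
2. M_y = 11  [2·M = A+B = (0, 8)+(9, 14)]
   so M = (9/2, 11)

M = (9/2, 11)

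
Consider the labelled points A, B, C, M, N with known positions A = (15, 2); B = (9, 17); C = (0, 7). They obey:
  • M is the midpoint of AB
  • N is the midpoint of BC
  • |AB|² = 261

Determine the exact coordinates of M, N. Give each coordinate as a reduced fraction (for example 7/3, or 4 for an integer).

1. M_x = 12  [2·M = A+B = (15, 2)+(9, 17)]
2. M_y = 19/2  [2·M = A+B = (15, 2)+(9, 17)]
   so M = (12, 19/2)
3. N_x = 9/2  [2·N = B+C = (9, 17)+(0, 7)]
4. N_y = 12  [2·N = B+C = (9, 17)+(0, 7)]
   so N = (9/2, 12)

M = (12, 19/2)
N = (9/2, 12)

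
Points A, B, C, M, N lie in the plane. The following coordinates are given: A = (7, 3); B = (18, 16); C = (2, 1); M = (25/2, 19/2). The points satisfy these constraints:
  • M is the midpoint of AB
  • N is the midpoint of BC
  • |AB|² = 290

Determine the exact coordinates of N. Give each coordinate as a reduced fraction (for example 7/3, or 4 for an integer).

N = (10, 17/2)

1. N_x = 10  [2·N = B+C = (18, 16)+(2, 1)]
2. N_y = 17/2  [2·N = B+C = (18, 16)+(2, 1)]
   so N = (10, 17/2)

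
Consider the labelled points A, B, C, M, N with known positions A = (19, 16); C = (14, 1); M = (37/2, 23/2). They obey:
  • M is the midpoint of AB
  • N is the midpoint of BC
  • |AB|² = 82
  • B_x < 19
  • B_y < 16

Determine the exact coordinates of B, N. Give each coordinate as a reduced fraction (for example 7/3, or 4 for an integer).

B = (18, 7)
N = (16, 4)

1. B_x = 18  [B = 2·M−A = 2·(37/2, 23/2)−(19, 16)]
2. B_y = 7  [B = 2·M−A = 2·(37/2, 23/2)−(19, 16)]
   so B = (18, 7)
3. N_x = 16  [2·N = B+C = (18, 7)+(14, 1)]
4. N_y = 4  [2·N = B+C = (18, 7)+(14, 1)]
   so N = (16, 4)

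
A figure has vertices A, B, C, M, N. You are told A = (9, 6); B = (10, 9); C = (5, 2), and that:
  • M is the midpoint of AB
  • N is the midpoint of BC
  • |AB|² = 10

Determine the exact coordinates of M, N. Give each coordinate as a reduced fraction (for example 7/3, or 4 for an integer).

1. M_x = 19/2  [2·M = A+B = (9, 6)+(10, 9)]
2. M_y = 15/2  [2·M = A+B = (9, 6)+(10, 9)]
   so M = (19/2, 15/2)
3. N_x = 15/2  [2·N = B+C = (10, 9)+(5, 2)]
4. N_y = 11/2  [2·N = B+C = (10, 9)+(5, 2)]
   so N = (15/2, 11/2)

M = (19/2, 15/2)
N = (15/2, 11/2)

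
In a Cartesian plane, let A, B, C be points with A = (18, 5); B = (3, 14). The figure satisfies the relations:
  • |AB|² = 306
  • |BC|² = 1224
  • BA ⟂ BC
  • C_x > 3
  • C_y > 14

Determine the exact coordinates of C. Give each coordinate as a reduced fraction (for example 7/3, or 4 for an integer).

1. C_x = 21  [[BA ⟂ BC ⇒ 15x-9y+81=0] ∩ [|C−(3, 14)|²=1224]]
2. C_y = 44  [[BA ⟂ BC ⇒ 15x-9y+81=0] ∩ [|C−(3, 14)|²=1224]]
   so C = (21, 44)

C = (21, 44)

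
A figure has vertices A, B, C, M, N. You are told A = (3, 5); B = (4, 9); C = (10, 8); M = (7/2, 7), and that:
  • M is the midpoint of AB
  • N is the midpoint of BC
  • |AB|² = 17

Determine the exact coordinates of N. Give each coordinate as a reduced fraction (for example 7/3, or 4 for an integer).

1. N_x = 7  [2·N = B+C = (4, 9)+(10, 8)]
2. N_y = 17/2  [2·N = B+C = (4, 9)+(10, 8)]
   so N = (7, 17/2)

N = (7, 17/2)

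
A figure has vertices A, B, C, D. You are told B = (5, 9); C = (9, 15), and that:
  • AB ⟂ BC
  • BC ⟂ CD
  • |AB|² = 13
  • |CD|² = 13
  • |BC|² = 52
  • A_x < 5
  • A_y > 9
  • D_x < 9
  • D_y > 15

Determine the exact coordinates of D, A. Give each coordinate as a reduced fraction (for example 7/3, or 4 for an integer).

1. D_x = 6  [[BC ⟂ CD ⇒ 4x+6y-126=0] ∩ [|D−(9, 15)|²=13]]
2. D_y = 17  [[BC ⟂ CD ⇒ 4x+6y-126=0] ∩ [|D−(9, 15)|²=13]]
   so D = (6, 17)
3. A_x = 2  [[AB ⟂ BC ⇒ -4x-6y+74=0] ∩ [|A−(5, 9)|²=13]]
4. A_y = 11  [[AB ⟂ BC ⇒ -4x-6y+74=0] ∩ [|A−(5, 9)|²=13]]
   so A = (2, 11)

D = (6, 17)
A = (2, 11)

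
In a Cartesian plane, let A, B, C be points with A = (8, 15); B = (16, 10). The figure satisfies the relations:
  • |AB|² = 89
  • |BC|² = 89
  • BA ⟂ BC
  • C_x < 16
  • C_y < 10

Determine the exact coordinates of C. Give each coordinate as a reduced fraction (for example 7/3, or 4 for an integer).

1. C_x = 11  [[BA ⟂ BC ⇒ -8x+5y+78=0] ∩ [|C−(16, 10)|²=89]]
2. C_y = 2  [[BA ⟂ BC ⇒ -8x+5y+78=0] ∩ [|C−(16, 10)|²=89]]
   so C = (11, 2)

C = (11, 2)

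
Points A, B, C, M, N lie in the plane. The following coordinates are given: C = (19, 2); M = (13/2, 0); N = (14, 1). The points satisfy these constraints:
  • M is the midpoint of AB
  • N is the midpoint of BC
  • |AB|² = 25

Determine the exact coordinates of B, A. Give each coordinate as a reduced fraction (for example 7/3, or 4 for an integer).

B = (9, 0)
A = (4, 0)

1. B_x = 9  [B = 2·N−C = 2·(14, 1)−(19, 2)]
2. B_y = 0  [B = 2·N−C = 2·(14, 1)−(19, 2)]
   so B = (9, 0)
3. A_x = 4  [A = 2·M−B = 2·(13/2, 0)−(9, 0)]
4. A_y = 0  [A = 2·M−B = 2·(13/2, 0)−(9, 0)]
   so A = (4, 0)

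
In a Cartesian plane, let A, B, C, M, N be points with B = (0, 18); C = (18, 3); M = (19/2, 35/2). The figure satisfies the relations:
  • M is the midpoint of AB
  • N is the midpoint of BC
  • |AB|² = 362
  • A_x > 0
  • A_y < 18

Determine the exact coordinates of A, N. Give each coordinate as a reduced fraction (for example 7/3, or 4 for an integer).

A = (19, 17)
N = (9, 21/2)

1. A_x = 19  [A = 2·M−B = 2·(19/2, 35/2)−(0, 18)]
2. A_y = 17  [A = 2·M−B = 2·(19/2, 35/2)−(0, 18)]
   so A = (19, 17)
3. N_x = 9  [2·N = B+C = (0, 18)+(18, 3)]
4. N_y = 21/2  [2·N = B+C = (0, 18)+(18, 3)]
   so N = (9, 21/2)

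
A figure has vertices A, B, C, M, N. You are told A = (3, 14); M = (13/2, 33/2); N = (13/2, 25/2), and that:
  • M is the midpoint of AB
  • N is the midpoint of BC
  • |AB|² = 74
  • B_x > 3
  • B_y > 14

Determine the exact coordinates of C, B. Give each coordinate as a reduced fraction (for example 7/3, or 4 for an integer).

1. B_x = 10  [B = 2·M−A = 2·(13/2, 33/2)−(3, 14)]
2. B_y = 19  [B = 2·M−A = 2·(13/2, 33/2)−(3, 14)]
   so B = (10, 19)
3. C_x = 3  [C = 2·N−B = 2·(13/2, 25/2)−(10, 19)]
4. C_y = 6  [C = 2·N−B = 2·(13/2, 25/2)−(10, 19)]
   so C = (3, 6)

C = (3, 6)
B = (10, 19)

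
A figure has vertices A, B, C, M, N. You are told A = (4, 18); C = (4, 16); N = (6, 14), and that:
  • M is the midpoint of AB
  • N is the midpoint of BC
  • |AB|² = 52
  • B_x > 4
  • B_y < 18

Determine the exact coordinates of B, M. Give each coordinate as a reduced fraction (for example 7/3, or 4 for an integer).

B = (8, 12)
M = (6, 15)

1. B_x = 8  [B = 2·N−C = 2·(6, 14)−(4, 16)]
2. B_y = 12  [B = 2·N−C = 2·(6, 14)−(4, 16)]
   so B = (8, 12)
3. M_x = 6  [2·M = A+B = (4, 18)+(8, 12)]
4. M_y = 15  [2·M = A+B = (4, 18)+(8, 12)]
   so M = (6, 15)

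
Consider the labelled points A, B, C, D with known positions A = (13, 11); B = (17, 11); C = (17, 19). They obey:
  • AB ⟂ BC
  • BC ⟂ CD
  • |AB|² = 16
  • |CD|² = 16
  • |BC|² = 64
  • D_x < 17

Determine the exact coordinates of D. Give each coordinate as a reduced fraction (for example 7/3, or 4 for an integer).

1. D_x = 13  [[BC ⟂ CD ⇒ 8y-152=0] ∩ [|D−(17, 19)|²=16]]
2. D_y = 19  [[BC ⟂ CD ⇒ 8y-152=0] ∩ [|D−(17, 19)|²=16]]
   so D = (13, 19)

D = (13, 19)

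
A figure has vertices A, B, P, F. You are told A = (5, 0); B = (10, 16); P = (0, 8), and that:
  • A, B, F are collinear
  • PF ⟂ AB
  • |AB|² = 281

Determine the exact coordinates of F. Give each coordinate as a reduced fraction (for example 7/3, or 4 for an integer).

1. F_x = 1920/281  [[A, B, F are collinear ⇒ -16x+5y+80=0] ∩ [PF ⟂ AB ⇒ 5x+16y-128=0]]
2. F_y = 1648/281  [[A, B, F are collinear ⇒ -16x+5y+80=0] ∩ [PF ⟂ AB ⇒ 5x+16y-128=0]]
   so F = (1920/281, 1648/281)

F = (1920/281, 1648/281)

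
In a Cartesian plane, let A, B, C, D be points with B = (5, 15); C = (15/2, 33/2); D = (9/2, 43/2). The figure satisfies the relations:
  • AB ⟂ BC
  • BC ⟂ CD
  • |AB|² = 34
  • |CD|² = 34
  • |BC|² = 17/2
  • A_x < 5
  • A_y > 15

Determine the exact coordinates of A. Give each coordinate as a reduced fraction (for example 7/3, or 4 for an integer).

A = (2, 20)

1. A_x = 2  [[AB ⟂ BC ⇒ -5/2x-3/2y+35=0] ∩ [|A−(5, 15)|²=34]]
2. A_y = 20  [[AB ⟂ BC ⇒ -5/2x-3/2y+35=0] ∩ [|A−(5, 15)|²=34]]
   so A = (2, 20)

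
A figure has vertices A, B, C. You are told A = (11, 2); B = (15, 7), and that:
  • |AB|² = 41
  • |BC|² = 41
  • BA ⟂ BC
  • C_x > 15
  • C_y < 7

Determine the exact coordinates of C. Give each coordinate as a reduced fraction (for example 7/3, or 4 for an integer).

1. C_x = 20  [[BA ⟂ BC ⇒ -4x-5y+95=0] ∩ [|C−(15, 7)|²=41]]
2. C_y = 3  [[BA ⟂ BC ⇒ -4x-5y+95=0] ∩ [|C−(15, 7)|²=41]]
   so C = (20, 3)

C = (20, 3)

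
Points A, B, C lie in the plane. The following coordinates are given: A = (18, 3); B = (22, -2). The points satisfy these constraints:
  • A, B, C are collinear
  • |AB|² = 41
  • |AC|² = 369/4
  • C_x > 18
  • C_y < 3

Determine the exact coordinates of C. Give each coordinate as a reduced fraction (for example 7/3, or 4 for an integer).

1. C_x = 24  [[A, B, C are collinear ⇒ 5x+4y-102=0] ∩ [|C−(18, 3)|²=369/4]]
2. C_y = -9/2  [[A, B, C are collinear ⇒ 5x+4y-102=0] ∩ [|C−(18, 3)|²=369/4]]
   so C = (24, -9/2)

C = (24, -9/2)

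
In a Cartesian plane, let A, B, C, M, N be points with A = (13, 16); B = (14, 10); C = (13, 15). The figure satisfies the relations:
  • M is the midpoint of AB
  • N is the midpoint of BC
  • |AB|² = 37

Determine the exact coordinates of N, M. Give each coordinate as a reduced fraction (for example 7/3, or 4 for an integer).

N = (27/2, 25/2)
M = (27/2, 13)

1. M_x = 27/2  [2·M = A+B = (13, 16)+(14, 10)]
2. M_y = 13  [2·M = A+B = (13, 16)+(14, 10)]
   so M = (27/2, 13)
3. N_x = 27/2  [2·N = B+C = (14, 10)+(13, 15)]
4. N_y = 25/2  [2·N = B+C = (14, 10)+(13, 15)]
   so N = (27/2, 25/2)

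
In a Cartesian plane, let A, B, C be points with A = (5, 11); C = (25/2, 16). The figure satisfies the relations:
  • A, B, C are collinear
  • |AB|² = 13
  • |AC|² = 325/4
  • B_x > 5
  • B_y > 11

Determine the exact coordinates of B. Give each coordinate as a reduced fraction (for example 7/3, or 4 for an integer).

B = (8, 13)

1. B_x = 8  [[A, B, C are collinear ⇒ 5x-15/2y+115/2=0] ∩ [|B−(5, 11)|²=13]]
2. B_y = 13  [[A, B, C are collinear ⇒ 5x-15/2y+115/2=0] ∩ [|B−(5, 11)|²=13]]
   so B = (8, 13)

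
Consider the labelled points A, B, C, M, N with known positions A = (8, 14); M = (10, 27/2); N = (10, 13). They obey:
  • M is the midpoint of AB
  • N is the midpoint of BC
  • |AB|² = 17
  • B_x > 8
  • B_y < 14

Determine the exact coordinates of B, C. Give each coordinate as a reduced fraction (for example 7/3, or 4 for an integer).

1. B_x = 12  [B = 2·M−A = 2·(10, 27/2)−(8, 14)]
2. B_y = 13  [B = 2·M−A = 2·(10, 27/2)−(8, 14)]
   so B = (12, 13)
3. C_x = 8  [C = 2·N−B = 2·(10, 13)−(12, 13)]
4. C_y = 13  [C = 2·N−B = 2·(10, 13)−(12, 13)]
   so C = (8, 13)

B = (12, 13)
C = (8, 13)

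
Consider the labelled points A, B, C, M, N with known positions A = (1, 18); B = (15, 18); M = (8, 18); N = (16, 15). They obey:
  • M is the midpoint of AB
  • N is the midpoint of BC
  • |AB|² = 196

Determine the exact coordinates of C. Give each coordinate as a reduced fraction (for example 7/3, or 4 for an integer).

1. C_x = 17  [C = 2·N−B = 2·(16, 15)−(15, 18)]
2. C_y = 12  [C = 2·N−B = 2·(16, 15)−(15, 18)]
   so C = (17, 12)

C = (17, 12)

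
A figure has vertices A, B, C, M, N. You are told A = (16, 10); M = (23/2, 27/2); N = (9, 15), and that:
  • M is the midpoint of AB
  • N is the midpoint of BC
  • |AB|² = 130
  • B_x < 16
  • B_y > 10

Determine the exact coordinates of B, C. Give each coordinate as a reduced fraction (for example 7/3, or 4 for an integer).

B = (7, 17)
C = (11, 13)

1. B_x = 7  [B = 2·M−A = 2·(23/2, 27/2)−(16, 10)]
2. B_y = 17  [B = 2·M−A = 2·(23/2, 27/2)−(16, 10)]
   so B = (7, 17)
3. C_x = 11  [C = 2·N−B = 2·(9, 15)−(7, 17)]
4. C_y = 13  [C = 2·N−B = 2·(9, 15)−(7, 17)]
   so C = (11, 13)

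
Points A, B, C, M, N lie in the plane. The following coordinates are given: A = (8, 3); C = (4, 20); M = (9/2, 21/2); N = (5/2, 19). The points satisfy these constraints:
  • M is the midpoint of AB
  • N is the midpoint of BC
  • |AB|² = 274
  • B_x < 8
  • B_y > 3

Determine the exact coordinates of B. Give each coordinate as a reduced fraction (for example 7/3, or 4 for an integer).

1. B_x = 1  [B = 2·M−A = 2·(9/2, 21/2)−(8, 3)]
2. B_y = 18  [B = 2·M−A = 2·(9/2, 21/2)−(8, 3)]
   so B = (1, 18)

B = (1, 18)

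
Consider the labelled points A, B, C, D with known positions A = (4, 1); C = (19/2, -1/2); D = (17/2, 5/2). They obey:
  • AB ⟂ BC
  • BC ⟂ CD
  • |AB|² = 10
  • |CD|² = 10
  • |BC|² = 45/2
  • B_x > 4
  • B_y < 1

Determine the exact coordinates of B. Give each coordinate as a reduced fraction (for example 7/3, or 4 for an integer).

B = (5, -2)

1. B_x = 5  [[BC ⟂ CD ⇒ 1x-3y-11=0] ∩ [|B−(4, 1)|²=10]]
2. B_y = -2  [[BC ⟂ CD ⇒ 1x-3y-11=0] ∩ [|B−(4, 1)|²=10]]
   so B = (5, -2)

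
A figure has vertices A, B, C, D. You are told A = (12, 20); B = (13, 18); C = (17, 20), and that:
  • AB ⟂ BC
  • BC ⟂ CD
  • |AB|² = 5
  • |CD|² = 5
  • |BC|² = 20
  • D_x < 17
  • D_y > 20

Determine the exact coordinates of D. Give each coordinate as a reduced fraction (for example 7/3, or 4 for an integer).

1. D_x = 16  [[BC ⟂ CD ⇒ 4x+2y-108=0] ∩ [|D−(17, 20)|²=5]]
2. D_y = 22  [[BC ⟂ CD ⇒ 4x+2y-108=0] ∩ [|D−(17, 20)|²=5]]
   so D = (16, 22)

D = (16, 22)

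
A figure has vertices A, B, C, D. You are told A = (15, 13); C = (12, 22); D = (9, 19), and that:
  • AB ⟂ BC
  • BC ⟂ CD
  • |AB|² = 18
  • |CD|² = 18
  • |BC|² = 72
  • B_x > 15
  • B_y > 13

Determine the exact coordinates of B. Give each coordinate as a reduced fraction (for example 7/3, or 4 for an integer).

B = (18, 16)

1. B_x = 18  [[BC ⟂ CD ⇒ 3x+3y-102=0] ∩ [|B−(15, 13)|²=18]]
2. B_y = 16  [[BC ⟂ CD ⇒ 3x+3y-102=0] ∩ [|B−(15, 13)|²=18]]
   so B = (18, 16)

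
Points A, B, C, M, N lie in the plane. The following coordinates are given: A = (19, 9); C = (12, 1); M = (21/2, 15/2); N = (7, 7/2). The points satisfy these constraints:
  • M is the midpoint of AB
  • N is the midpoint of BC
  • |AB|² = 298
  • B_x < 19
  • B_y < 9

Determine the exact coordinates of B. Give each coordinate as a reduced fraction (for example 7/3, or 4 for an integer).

1. B_x = 2  [B = 2·M−A = 2·(21/2, 15/2)−(19, 9)]
2. B_y = 6  [B = 2·M−A = 2·(21/2, 15/2)−(19, 9)]
   so B = (2, 6)

B = (2, 6)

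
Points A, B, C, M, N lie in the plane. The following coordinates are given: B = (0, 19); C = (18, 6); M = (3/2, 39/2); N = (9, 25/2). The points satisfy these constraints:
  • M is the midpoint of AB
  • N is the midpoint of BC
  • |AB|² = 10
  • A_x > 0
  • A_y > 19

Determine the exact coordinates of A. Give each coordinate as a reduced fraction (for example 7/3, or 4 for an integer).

A = (3, 20)

1. A_x = 3  [A = 2·M−B = 2·(3/2, 39/2)−(0, 19)]
2. A_y = 20  [A = 2·M−B = 2·(3/2, 39/2)−(0, 19)]
   so A = (3, 20)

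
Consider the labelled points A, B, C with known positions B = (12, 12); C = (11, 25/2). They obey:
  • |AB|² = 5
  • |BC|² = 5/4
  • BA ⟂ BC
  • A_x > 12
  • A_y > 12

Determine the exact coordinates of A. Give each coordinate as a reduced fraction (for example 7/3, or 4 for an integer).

A = (13, 14)

1. A_x = 13  [[BA ⟂ BC ⇒ -1x+1/2y+6=0] ∩ [|A−(12, 12)|²=5]]
2. A_y = 14  [[BA ⟂ BC ⇒ -1x+1/2y+6=0] ∩ [|A−(12, 12)|²=5]]
   so A = (13, 14)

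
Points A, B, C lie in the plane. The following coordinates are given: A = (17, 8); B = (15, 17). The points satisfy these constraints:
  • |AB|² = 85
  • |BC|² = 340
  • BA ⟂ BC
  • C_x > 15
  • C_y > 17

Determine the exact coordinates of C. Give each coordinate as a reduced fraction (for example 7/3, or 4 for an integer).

1. C_x = 33  [[BA ⟂ BC ⇒ 2x-9y+123=0] ∩ [|C−(15, 17)|²=340]]
2. C_y = 21  [[BA ⟂ BC ⇒ 2x-9y+123=0] ∩ [|C−(15, 17)|²=340]]
   so C = (33, 21)

C = (33, 21)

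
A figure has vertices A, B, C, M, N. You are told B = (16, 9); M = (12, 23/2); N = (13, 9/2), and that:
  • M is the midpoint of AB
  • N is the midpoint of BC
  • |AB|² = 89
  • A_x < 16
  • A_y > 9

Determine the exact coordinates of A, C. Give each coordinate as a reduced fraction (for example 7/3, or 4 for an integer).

A = (8, 14)
C = (10, 0)

1. A_x = 8  [A = 2·M−B = 2·(12, 23/2)−(16, 9)]
2. A_y = 14  [A = 2·M−B = 2·(12, 23/2)−(16, 9)]
   so A = (8, 14)
3. C_x = 10  [C = 2·N−B = 2·(13, 9/2)−(16, 9)]
4. C_y = 0  [C = 2·N−B = 2·(13, 9/2)−(16, 9)]
   so C = (10, 0)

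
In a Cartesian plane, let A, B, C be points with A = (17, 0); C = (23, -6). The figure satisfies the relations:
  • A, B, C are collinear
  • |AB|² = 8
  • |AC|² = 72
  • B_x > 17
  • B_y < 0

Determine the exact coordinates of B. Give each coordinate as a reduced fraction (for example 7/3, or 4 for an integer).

B = (19, -2)

1. B_x = 19  [[A, B, C are collinear ⇒ -6x-6y+102=0] ∩ [|B−(17, 0)|²=8]]
2. B_y = -2  [[A, B, C are collinear ⇒ -6x-6y+102=0] ∩ [|B−(17, 0)|²=8]]
   so B = (19, -2)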